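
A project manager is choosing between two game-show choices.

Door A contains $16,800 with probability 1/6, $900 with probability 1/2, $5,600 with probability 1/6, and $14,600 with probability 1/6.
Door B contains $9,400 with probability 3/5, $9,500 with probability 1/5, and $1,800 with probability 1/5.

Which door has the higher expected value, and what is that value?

Door B ($7,900)

Door A = 1/6 × 16800 + 1/2 × 900 + 1/6 × 5600 + 1/6 × 14600 = 2800 + 450 + 933.3333 + 2433.3333 = 6616.6667
Door B = 3/5 × 9400 + 1/5 × 9500 + 1/5 × 1800 = 5640 + 1900 + 360 = 7900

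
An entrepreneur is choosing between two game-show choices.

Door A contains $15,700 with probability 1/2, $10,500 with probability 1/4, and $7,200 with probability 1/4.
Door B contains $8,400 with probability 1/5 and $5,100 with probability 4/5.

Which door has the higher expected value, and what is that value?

Door A = 1/2 × 15700 + 1/4 × 10500 + 1/4 × 7200 = 7850 + 2625 + 1800 = 12275
Door B = 1/5 × 8400 + 4/5 × 5100 = 1680 + 4080 = 5760

Door A ($12,275)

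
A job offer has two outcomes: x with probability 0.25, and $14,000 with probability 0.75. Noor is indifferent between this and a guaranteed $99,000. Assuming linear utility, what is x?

x = $354,000

0.25·x + 0.75·14000 = 99000
0.25·x = 99000 − 10500 = 88500
x = 88500 / 0.25 = 354000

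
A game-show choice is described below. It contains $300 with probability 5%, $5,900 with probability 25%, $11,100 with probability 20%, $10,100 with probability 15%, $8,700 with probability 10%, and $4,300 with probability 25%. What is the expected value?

$7,170

EV = 0.05 × 300 + 0.25 × 5900 + 0.2 × 11100 + 0.15 × 10100 + 0.1 × 8700 + 0.25 × 4300 = 15 + 1475 + 2220 + 1515 + 870 + 1075 = 7170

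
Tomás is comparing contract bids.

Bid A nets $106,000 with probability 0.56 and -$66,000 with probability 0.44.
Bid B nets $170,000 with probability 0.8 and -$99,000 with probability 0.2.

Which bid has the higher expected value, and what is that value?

Bid A = 0.56 × 106000 + 0.44 × (-66000) = 59360 − 29040 = 30320
Bid B = 0.8 × 170000 + 0.2 × (-99000) = 136000 − 19800 = 116200

Bid B ($116,200)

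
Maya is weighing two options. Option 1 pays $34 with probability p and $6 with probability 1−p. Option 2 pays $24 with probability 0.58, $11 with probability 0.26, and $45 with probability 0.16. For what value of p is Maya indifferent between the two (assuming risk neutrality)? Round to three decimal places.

p = 0.642

EV(Option 2) = 0.58 × 24 + 0.26 × 11 + 0.16 × 45 = 13.92 + 2.86 + 7.2 = 23.98
p·34 + (1−p)·6 = 23.98
28p + 6 = 23.98
p = (23.98 − 6) / 28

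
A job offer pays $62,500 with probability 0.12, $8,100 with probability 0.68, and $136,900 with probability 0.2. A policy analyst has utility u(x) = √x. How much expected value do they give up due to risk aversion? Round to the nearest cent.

$13,096.96

E[u] = 0.12·√62500 + 0.68·√8100 + 0.2·√136900 = 0.12·250 + 0.68·90 + 0.2·370 = 165.2
CE = (165.2)² = 27291.04
Risk premium = EV − CE = 40388 − 27291.04 = 13096.96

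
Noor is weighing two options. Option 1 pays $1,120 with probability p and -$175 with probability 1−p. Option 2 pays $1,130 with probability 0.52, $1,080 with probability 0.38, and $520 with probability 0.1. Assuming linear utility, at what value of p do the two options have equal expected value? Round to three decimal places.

p = 0.946

EV(Option 2) = 0.52 × 1130 + 0.38 × 1080 + 0.1 × 520 = 587.6 + 410.4 + 52 = 1050
p·1120 + (1−p)·(-175) = 1050
1295p − 175 = 1050
p = (1050 + 175) / 1295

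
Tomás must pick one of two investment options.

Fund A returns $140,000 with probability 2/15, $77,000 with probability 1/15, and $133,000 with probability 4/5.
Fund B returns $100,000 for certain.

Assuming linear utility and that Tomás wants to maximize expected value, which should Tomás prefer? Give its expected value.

Fund A = 2/15 × 140000 + 1/15 × 77000 + 4/5 × 133000 = 18666.6667 + 5133.3333 + 106400 = 130200
Fund B: 100000 (certain)

Fund A ($130,200)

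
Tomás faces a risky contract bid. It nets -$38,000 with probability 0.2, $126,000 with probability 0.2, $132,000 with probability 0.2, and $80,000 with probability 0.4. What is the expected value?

EV = 0.2 × (-38000) + 0.2 × 126000 + 0.2 × 132000 + 0.4 × 80000 = -7600 + 25200 + 26400 + 32000 = 76000

$76,000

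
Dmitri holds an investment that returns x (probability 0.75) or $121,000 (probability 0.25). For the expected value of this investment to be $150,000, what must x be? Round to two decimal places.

0.75·x + 0.25·121000 = 150000
0.75·x = 150000 − 30250 = 119750
x = 119750 / 0.75 = 159666.6667

x = $159,666.67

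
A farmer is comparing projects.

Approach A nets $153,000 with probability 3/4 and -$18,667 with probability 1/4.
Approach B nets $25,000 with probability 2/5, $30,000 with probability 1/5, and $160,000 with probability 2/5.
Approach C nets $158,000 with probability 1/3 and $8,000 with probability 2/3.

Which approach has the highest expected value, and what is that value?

Approach A = 3/4 × 153000 + 1/4 × (-18667) = 114750 − 4666.75 = 110083.25
Approach B = 2/5 × 25000 + 1/5 × 30000 + 2/5 × 160000 = 10000 + 6000 + 64000 = 80000
Approach C = 1/3 × 158000 + 2/3 × 8000 = 52666.6667 + 5333.3333 = 58000

Approach A ($110,083.25)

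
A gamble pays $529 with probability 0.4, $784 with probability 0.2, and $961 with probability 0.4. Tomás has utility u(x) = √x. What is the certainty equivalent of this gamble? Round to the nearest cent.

E[u] = 0.4·√529 + 0.2·√784 + 0.4·√961 = 0.4·23 + 0.2·28 + 0.4·31 = 27.2
CE = (27.2)² = 739.84

$739.84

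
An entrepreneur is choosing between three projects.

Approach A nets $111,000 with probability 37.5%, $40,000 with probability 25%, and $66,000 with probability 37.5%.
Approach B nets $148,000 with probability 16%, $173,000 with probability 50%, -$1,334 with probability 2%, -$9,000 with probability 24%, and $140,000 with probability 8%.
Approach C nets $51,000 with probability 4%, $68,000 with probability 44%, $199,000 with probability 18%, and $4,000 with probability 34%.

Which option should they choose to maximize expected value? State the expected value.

Approach A = 0.375 × 111000 + 0.25 × 40000 + 0.375 × 66000 = 41625 + 10000 + 24750 = 76375
Approach B = 0.16 × 148000 + 0.5 × 173000 + 0.02 × (-1334) + 0.24 × (-9000) + 0.08 × 140000 = 23680 + 86500 − 26.68 − 2160 + 11200 = 119193.32
Approach C = 0.04 × 51000 + 0.44 × 68000 + 0.18 × 199000 + 0.34 × 4000 = 2040 + 29920 + 35820 + 1360 = 69140

Approach B ($119,193.32)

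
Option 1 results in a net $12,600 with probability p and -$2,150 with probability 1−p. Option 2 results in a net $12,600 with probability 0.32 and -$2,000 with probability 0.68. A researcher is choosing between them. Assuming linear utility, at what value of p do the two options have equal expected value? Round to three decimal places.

EV(Option 2) = 0.32 × 12600 + 0.68 × (-2000) = 4032 − 1360 = 2672
p·12600 + (1−p)·(-2150) = 2672
14750p − 2150 = 2672
p = (2672 + 2150) / 14750

p = 0.327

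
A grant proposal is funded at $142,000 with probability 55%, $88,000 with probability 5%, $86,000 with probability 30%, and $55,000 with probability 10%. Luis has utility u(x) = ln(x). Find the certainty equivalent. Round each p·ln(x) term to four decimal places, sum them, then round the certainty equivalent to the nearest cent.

$108,488.56

E[u] = 0.55·ln(142000) + 0.05·ln(88000) + 0.3·ln(86000) + 0.1·ln(55000) = 6.5250 + 0.5693 + 3.4086 + 1.0915 = 11.5944
CE = e^11.5944 ≈ 108488.56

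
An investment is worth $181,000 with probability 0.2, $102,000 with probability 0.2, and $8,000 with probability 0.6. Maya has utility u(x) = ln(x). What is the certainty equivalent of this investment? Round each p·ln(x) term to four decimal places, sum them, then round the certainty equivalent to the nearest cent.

$24,837.25

E[u] = 0.2·ln(181000) + 0.2·ln(102000) + 0.6·ln(8000) = 2.4213 + 2.3065 + 5.3923 = 10.1201
CE = e^10.1201 ≈ 24837.25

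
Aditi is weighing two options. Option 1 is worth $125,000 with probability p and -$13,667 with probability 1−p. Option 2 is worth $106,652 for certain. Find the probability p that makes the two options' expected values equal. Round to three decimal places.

p·125000 + (1−p)·(-13667) = 106652
138667p − 13667 = 106652
p = (106652 + 13667) / 138667

p = 0.868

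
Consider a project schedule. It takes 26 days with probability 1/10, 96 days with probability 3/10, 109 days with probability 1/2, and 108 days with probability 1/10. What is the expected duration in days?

96.7 days

EV = 1/10 × 26 + 3/10 × 96 + 1/2 × 109 + 1/10 × 108 = 2.6 + 28.8 + 54.5 + 10.8 = 96.7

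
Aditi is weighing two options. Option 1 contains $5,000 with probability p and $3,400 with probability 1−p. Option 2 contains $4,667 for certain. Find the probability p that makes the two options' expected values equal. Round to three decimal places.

p·5000 + (1−p)·3400 = 4667
1600p + 3400 = 4667
p = (4667 − 3400) / 1600

p = 0.792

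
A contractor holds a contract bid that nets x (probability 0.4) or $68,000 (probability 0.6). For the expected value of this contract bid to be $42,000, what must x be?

0.4·x + 0.6·68000 = 42000
0.4·x = 42000 − 40800 = 1200
x = 1200 / 0.4 = 3000

x = $3,000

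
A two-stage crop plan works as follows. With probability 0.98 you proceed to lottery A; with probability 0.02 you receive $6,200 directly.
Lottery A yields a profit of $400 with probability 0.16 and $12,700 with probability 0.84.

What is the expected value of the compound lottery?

EV(A) = 0.16 × 400 + 0.84 × 12700 = 64 + 10668 = 10732
Branch B: 6200 (certain)
Overall = 0.98 × 10732 + 0.02 × 6200 = 10517.36 + 124 = 10641.36

$10,641.36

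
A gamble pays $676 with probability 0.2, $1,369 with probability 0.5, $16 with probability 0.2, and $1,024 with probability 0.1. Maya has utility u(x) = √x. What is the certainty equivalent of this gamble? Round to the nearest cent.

$767.29

E[u] = 0.2·√676 + 0.5·√1369 + 0.2·√16 + 0.1·√1024 = 0.2·26 + 0.5·37 + 0.2·4 + 0.1·32 = 27.7
CE = (27.7)² = 767.29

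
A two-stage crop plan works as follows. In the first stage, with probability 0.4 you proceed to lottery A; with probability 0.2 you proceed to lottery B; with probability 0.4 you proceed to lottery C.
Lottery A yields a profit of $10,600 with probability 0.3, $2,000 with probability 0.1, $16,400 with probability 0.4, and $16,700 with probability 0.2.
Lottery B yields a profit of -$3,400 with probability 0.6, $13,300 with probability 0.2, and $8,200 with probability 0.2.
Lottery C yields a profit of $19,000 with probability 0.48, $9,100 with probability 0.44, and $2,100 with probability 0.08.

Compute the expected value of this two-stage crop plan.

$11,080.80

EV(A) = 0.3 × 10600 + 0.1 × 2000 + 0.4 × 16400 + 0.2 × 16700 = 3180 + 200 + 6560 + 3340 = 13280
EV(B) = 0.6 × (-3400) + 0.2 × 13300 + 0.2 × 8200 = -2040 + 2660 + 1640 = 2260
EV(C) = 0.48 × 19000 + 0.44 × 9100 + 0.08 × 2100 = 9120 + 4004 + 168 = 13292
Overall = 0.4 × 13280 + 0.2 × 2260 + 0.4 × 13292 = 5312 + 452 + 5316.8 = 11080.8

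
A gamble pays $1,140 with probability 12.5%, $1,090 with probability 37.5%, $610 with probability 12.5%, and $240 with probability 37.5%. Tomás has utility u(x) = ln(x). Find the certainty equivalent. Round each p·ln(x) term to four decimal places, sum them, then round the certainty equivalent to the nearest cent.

E[u] = 0.125·ln(1140) + 0.375·ln(1090) + 0.125·ln(610) + 0.375·ln(240) = 0.8798 + 2.6227 + 0.8017 + 2.0552 = 6.3594
CE = e^6.3594 ≈ 577.90

$577.90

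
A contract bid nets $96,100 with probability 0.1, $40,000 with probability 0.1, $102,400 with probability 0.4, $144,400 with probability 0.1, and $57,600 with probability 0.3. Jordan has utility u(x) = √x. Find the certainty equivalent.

$83,521

E[u] = 0.1·√96100 + 0.1·√40000 + 0.4·√102400 + 0.1·√144400 + 0.3·√57600 = 0.1·310 + 0.1·200 + 0.4·320 + 0.1·380 + 0.3·240 = 289
CE = (289)² = 83521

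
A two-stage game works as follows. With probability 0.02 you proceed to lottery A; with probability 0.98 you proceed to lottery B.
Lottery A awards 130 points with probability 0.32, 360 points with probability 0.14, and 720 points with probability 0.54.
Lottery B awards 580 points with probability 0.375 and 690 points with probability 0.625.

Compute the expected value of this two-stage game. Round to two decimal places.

EV(A) = 0.32 × 130 + 0.14 × 360 + 0.54 × 720 = 41.6 + 50.4 + 388.8 = 480.8
EV(B) = 0.375 × 580 + 0.625 × 690 = 217.5 + 431.25 = 648.75
Overall = 0.02 × 480.8 + 0.98 × 648.75 = 9.616 + 635.775 = 645.391

645.39 points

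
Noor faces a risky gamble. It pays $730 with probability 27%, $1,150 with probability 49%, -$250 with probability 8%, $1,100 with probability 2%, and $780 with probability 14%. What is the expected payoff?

EV = 0.27 × 730 + 0.49 × 1150 + 0.08 × (-250) + 0.02 × 1100 + 0.14 × 780 = 197.1 + 563.5 − 20 + 22 + 109.2 = 871.8

$871.80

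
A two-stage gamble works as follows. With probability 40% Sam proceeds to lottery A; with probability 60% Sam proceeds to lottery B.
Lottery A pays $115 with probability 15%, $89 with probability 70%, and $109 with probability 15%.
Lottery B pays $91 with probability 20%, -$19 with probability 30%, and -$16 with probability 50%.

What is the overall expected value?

$41.06

EV(A) = 0.15 × 115 + 0.7 × 89 + 0.15 × 109 = 17.25 + 62.3 + 16.35 = 95.9
EV(B) = 0.2 × 91 + 0.3 × (-19) + 0.5 × (-16) = 18.2 − 5.7 − 8 = 4.5
Overall = 0.4 × 95.9 + 0.6 × 4.5 = 38.36 + 2.7 = 41.06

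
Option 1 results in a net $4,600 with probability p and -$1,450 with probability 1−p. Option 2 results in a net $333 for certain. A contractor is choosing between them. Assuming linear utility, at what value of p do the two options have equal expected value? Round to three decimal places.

p·4600 + (1−p)·(-1450) = 333
6050p − 1450 = 333
p = (333 + 1450) / 6050

p = 0.295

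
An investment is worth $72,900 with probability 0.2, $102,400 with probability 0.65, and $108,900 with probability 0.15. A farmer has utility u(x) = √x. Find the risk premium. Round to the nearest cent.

$442.75

E[u] = 0.2·√72900 + 0.65·√102400 + 0.15·√108900 = 0.2·270 + 0.65·320 + 0.15·330 = 311.5
CE = (311.5)² = 97032.25
Risk premium = EV − CE = 97475 − 97032.25 = 442.75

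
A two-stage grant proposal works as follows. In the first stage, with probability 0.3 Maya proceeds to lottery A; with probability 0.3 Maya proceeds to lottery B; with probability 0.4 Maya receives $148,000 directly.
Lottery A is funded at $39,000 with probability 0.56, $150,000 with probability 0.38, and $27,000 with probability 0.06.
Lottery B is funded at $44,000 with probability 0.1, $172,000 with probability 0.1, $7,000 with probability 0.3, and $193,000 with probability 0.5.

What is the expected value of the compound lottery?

EV(A) = 0.56 × 39000 + 0.38 × 150000 + 0.06 × 27000 = 21840 + 57000 + 1620 = 80460
EV(B) = 0.1 × 44000 + 0.1 × 172000 + 0.3 × 7000 + 0.5 × 193000 = 4400 + 17200 + 2100 + 96500 = 120200
Branch C: 148000 (certain)
Overall = 0.3 × 80460 + 0.3 × 120200 + 0.4 × 148000 = 24138 + 36060 + 59200 = 119398

$119,398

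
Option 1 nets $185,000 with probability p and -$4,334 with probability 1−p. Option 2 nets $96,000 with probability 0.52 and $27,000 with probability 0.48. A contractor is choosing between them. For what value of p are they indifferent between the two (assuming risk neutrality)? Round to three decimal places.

p = 0.355

EV(Option 2) = 0.52 × 96000 + 0.48 × 27000 = 49920 + 12960 = 62880
p·185000 + (1−p)·(-4334) = 62880
189334p − 4334 = 62880
p = (62880 + 4334) / 189334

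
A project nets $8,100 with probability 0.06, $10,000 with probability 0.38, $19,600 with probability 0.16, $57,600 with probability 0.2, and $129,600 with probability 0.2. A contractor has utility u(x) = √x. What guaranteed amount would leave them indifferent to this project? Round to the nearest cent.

$34,521.64

E[u] = 0.06·√8100 + 0.38·√10000 + 0.16·√19600 + 0.2·√57600 + 0.2·√129600 = 0.06·90 + 0.38·100 + 0.16·140 + 0.2·240 + 0.2·360 = 185.8
CE = (185.8)² = 34521.64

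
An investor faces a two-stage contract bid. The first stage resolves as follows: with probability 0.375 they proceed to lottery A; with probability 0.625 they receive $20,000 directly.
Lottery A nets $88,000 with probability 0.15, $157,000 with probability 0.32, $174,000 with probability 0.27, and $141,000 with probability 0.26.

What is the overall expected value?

EV(A) = 0.15 × 88000 + 0.32 × 157000 + 0.27 × 174000 + 0.26 × 141000 = 13200 + 50240 + 46980 + 36660 = 147080
Branch B: 20000 (certain)
Overall = 0.375 × 147080 + 0.625 × 20000 = 55155 + 12500 = 67655

$67,655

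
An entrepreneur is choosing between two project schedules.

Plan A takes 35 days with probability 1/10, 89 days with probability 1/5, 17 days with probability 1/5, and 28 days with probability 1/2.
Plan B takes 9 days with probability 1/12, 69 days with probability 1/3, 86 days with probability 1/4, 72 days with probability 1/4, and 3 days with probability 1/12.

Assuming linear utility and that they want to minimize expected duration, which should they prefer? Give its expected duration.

Plan A (38.7 days)

Plan A = 1/10 × 35 + 1/5 × 89 + 1/5 × 17 + 1/2 × 28 = 3.5 + 17.8 + 3.4 + 14 = 38.7
Plan B = 1/12 × 9 + 1/3 × 69 + 1/4 × 86 + 1/4 × 72 + 1/12 × 3 = 0.75 + 23 + 21.5 + 18 + 0.25 = 63.5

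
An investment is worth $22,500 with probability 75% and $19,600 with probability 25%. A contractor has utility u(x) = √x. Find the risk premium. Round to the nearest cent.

$18.75

E[u] = 0.75·√22500 + 0.25·√19600 = 0.75·150 + 0.25·140 = 147.5
CE = (147.5)² = 21756.25
Risk premium = EV − CE = 21775 − 21756.25 = 18.75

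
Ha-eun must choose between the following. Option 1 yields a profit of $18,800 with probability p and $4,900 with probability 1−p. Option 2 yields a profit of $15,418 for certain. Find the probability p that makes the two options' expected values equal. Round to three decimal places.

p = 0.757

p·18800 + (1−p)·4900 = 15418
13900p + 4900 = 15418
p = (15418 − 4900) / 13900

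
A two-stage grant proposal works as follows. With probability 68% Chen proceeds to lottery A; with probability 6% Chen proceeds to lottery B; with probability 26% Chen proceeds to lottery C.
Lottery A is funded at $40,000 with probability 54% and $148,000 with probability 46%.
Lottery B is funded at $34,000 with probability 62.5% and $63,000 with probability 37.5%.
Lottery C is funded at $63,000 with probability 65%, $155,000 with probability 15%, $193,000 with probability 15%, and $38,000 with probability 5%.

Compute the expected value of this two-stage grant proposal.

$88,387.90

EV(A) = 0.54 × 40000 + 0.46 × 148000 = 21600 + 68080 = 89680
EV(B) = 0.625 × 34000 + 0.375 × 63000 = 21250 + 23625 = 44875
EV(C) = 0.65 × 63000 + 0.15 × 155000 + 0.15 × 193000 + 0.05 × 38000 = 40950 + 23250 + 28950 + 1900 = 95050
Overall = 0.68 × 89680 + 0.06 × 44875 + 0.26 × 95050 = 60982.4 + 2692.5 + 24713 = 88387.9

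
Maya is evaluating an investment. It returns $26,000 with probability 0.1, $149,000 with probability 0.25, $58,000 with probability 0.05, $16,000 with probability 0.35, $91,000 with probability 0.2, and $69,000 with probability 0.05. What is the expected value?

$70,000

EV = 0.1 × 26000 + 0.25 × 149000 + 0.05 × 58000 + 0.35 × 16000 + 0.2 × 91000 + 0.05 × 69000 = 2600 + 37250 + 2900 + 5600 + 18200 + 3450 = 70000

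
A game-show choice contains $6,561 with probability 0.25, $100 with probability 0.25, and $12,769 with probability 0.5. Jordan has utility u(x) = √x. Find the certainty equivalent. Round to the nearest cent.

E[u] = 0.25·√6561 + 0.25·√100 + 0.5·√12769 = 0.25·81 + 0.25·10 + 0.5·113 = 79.25
CE = (79.25)² = 6280.5625

$6,280.56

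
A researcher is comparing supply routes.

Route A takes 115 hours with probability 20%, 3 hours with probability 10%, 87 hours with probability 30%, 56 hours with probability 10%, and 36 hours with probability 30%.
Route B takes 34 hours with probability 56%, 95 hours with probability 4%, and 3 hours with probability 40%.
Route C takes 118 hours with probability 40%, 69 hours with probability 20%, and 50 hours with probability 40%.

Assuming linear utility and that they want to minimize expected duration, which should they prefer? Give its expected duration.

Route B (24.04 hours)

Route A = 0.2 × 115 + 0.1 × 3 + 0.3 × 87 + 0.1 × 56 + 0.3 × 36 = 23 + 0.3 + 26.1 + 5.6 + 10.8 = 65.8
Route B = 0.56 × 34 + 0.04 × 95 + 0.4 × 3 = 19.04 + 3.8 + 1.2 = 24.04
Route C = 0.4 × 118 + 0.2 × 69 + 0.4 × 50 = 47.2 + 13.8 + 20 = 81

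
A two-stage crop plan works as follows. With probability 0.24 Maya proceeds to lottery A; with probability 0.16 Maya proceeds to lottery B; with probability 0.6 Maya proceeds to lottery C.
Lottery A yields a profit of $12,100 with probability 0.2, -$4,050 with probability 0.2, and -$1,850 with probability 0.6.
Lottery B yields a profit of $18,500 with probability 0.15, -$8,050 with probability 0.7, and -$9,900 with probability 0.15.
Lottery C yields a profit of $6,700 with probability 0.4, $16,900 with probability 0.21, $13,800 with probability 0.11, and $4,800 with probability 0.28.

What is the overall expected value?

$4,879.40

EV(A) = 0.2 × 12100 + 0.2 × (-4050) + 0.6 × (-1850) = 2420 − 810 − 1110 = 500
EV(B) = 0.15 × 18500 + 0.7 × (-8050) + 0.15 × (-9900) = 2775 − 5635 − 1485 = -4345
EV(C) = 0.4 × 6700 + 0.21 × 16900 + 0.11 × 13800 + 0.28 × 4800 = 2680 + 3549 + 1518 + 1344 = 9091
Overall = 0.24 × 500 + 0.16 × (-4345) + 0.6 × 9091 = 120 − 695.2 + 5454.6 = 4879.4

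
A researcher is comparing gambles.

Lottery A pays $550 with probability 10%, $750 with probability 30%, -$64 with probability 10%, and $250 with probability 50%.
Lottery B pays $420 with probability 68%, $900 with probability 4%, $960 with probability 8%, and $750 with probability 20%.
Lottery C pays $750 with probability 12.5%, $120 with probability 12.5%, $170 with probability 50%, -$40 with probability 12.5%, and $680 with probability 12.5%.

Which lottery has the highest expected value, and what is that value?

Lottery B ($548.40)

Lottery A = 0.1 × 550 + 0.3 × 750 + 0.1 × (-64) + 0.5 × 250 = 55 + 225 − 6.4 + 125 = 398.6
Lottery B = 0.68 × 420 + 0.04 × 900 + 0.08 × 960 + 0.2 × 750 = 285.6 + 36 + 76.8 + 150 = 548.4
Lottery C = 0.125 × 750 + 0.125 × 120 + 0.5 × 170 + 0.125 × (-40) + 0.125 × 680 = 93.75 + 15 + 85 − 5 + 85 = 273.75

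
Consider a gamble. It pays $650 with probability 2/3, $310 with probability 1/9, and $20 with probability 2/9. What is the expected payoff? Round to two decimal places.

EV = 2/3 × 650 + 1/9 × 310 + 2/9 × 20 = 433.3333 + 34.4444 + 4.4444 = 472.2222

$472.22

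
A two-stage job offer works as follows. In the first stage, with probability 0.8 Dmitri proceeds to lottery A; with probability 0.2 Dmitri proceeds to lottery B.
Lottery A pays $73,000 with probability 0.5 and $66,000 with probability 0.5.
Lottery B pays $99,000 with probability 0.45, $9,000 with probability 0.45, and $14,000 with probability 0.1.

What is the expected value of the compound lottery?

$65,600

EV(A) = 0.5 × 73000 + 0.5 × 66000 = 36500 + 33000 = 69500
EV(B) = 0.45 × 99000 + 0.45 × 9000 + 0.1 × 14000 = 44550 + 4050 + 1400 = 50000
Overall = 0.8 × 69500 + 0.2 × 50000 = 55600 + 10000 = 65600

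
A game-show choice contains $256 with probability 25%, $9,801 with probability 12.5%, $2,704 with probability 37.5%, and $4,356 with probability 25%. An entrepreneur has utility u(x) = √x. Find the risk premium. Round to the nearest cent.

E[u] = 0.25·√256 + 0.125·√9801 + 0.375·√2704 + 0.25·√4356 = 0.25·16 + 0.125·99 + 0.375·52 + 0.25·66 = 52.375
CE = (52.375)² = 2743.140625
Risk premium = EV − CE = 3392.125 − 2743.140625 = 648.984375

$648.98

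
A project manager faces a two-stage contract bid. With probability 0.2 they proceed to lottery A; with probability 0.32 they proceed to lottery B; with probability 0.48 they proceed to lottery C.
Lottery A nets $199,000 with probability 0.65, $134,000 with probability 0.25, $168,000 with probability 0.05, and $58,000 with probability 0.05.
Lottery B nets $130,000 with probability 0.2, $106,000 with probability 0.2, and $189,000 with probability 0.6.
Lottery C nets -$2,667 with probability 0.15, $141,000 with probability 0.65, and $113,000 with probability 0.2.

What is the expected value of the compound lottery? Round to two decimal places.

EV(A) = 0.65 × 199000 + 0.25 × 134000 + 0.05 × 168000 + 0.05 × 58000 = 129350 + 33500 + 8400 + 2900 = 174150
EV(B) = 0.2 × 130000 + 0.2 × 106000 + 0.6 × 189000 = 26000 + 21200 + 113400 = 160600
EV(C) = 0.15 × (-2667) + 0.65 × 141000 + 0.2 × 113000 = -400.05 + 91650 + 22600 = 113849.95
Overall = 0.2 × 174150 + 0.32 × 160600 + 0.48 × 113849.95 = 34830 + 51392 + 54647.976 = 140869.976

$140,869.98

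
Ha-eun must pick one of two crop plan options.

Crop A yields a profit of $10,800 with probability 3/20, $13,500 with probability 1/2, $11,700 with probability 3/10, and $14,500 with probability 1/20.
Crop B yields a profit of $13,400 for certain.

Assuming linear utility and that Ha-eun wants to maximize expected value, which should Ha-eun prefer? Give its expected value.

Crop A = 3/20 × 10800 + 1/2 × 13500 + 3/10 × 11700 + 1/20 × 14500 = 1620 + 6750 + 3510 + 725 = 12605
Crop B: 13400 (certain)

Crop B ($13,400)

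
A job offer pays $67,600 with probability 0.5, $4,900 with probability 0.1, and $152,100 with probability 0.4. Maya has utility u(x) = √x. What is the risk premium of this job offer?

$9,281

E[u] = 0.5·√67600 + 0.1·√4900 + 0.4·√152100 = 0.5·260 + 0.1·70 + 0.4·390 = 293
CE = (293)² = 85849
Risk premium = EV − CE = 95130 − 85849 = 9281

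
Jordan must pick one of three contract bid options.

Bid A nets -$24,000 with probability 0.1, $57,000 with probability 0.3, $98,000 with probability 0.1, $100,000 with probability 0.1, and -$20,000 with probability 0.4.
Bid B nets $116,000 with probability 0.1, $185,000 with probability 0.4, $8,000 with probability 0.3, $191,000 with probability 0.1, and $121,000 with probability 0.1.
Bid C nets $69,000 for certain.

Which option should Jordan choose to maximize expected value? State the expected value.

Bid B ($119,200)

Bid A = 0.1 × (-24000) + 0.3 × 57000 + 0.1 × 98000 + 0.1 × 100000 + 0.4 × (-20000) = -2400 + 17100 + 9800 + 10000 − 8000 = 26500
Bid B = 0.1 × 116000 + 0.4 × 185000 + 0.3 × 8000 + 0.1 × 191000 + 0.1 × 121000 = 11600 + 74000 + 2400 + 19100 + 12100 = 119200
Bid C: 69000 (certain)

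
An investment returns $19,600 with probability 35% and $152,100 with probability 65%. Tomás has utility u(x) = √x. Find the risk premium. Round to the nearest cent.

$14,218.75

E[u] = 0.35·√19600 + 0.65·√152100 = 0.35·140 + 0.65·390 = 302.5
CE = (302.5)² = 91506.25
Risk premium = EV − CE = 105725 − 91506.25 = 14218.75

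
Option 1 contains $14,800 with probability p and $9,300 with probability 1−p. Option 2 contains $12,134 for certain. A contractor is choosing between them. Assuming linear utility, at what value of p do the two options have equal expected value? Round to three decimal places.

p·14800 + (1−p)·9300 = 12134
5500p + 9300 = 12134
p = (12134 − 9300) / 5500

p = 0.515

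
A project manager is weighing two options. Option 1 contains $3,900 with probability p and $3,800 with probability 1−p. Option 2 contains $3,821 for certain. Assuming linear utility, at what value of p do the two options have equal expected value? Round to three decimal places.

p·3900 + (1−p)·3800 = 3821
100p + 3800 = 3821
p = (3821 − 3800) / 100

p = 0.210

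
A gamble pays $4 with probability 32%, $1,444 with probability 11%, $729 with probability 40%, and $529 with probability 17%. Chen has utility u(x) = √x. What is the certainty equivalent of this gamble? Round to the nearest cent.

E[u] = 0.32·√4 + 0.11·√1444 + 0.4·√729 + 0.17·√529 = 0.32·2 + 0.11·38 + 0.4·27 + 0.17·23 = 19.53
CE = (19.53)² = 381.4209

$381.42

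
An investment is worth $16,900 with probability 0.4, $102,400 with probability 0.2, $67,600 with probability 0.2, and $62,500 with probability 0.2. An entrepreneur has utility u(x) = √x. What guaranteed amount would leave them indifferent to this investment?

E[u] = 0.4·√16900 + 0.2·√102400 + 0.2·√67600 + 0.2·√62500 = 0.4·130 + 0.2·320 + 0.2·260 + 0.2·250 = 218
CE = (218)² = 47524

$47,524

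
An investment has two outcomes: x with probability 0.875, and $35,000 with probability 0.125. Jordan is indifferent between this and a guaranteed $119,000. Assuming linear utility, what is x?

x = $131,000

0.875·x + 0.125·35000 = 119000
0.875·x = 119000 − 4375 = 114625
x = 114625 / 0.875 = 131000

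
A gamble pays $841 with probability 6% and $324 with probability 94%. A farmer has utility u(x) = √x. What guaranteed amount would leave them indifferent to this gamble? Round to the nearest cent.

$348.20

E[u] = 0.06·√841 + 0.94·√324 = 0.06·29 + 0.94·18 = 18.66
CE = (18.66)² = 348.1956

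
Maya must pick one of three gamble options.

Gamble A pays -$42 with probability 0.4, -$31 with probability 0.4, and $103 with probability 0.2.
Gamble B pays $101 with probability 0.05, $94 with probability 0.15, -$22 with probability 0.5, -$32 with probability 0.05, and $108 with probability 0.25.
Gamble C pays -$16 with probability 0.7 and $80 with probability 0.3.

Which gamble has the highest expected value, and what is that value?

Gamble B ($33.55)

Gamble A = 0.4 × (-42) + 0.4 × (-31) + 0.2 × 103 = -16.8 − 12.4 + 20.6 = -8.6
Gamble B = 0.05 × 101 + 0.15 × 94 + 0.5 × (-22) + 0.05 × (-32) + 0.25 × 108 = 5.05 + 14.1 − 11 − 1.6 + 27 = 33.55
Gamble C = 0.7 × (-16) + 0.3 × 80 = -11.2 + 24 = 12.8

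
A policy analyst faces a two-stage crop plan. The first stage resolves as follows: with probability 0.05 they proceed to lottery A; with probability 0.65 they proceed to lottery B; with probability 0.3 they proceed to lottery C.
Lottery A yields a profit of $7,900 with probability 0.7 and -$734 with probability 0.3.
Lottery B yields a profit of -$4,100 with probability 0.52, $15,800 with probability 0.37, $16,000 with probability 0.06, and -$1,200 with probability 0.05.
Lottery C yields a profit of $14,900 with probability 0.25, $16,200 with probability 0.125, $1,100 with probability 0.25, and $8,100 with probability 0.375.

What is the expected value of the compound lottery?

$5,983.34

EV(A) = 0.7 × 7900 + 0.3 × (-734) = 5530 − 220.2 = 5309.8
EV(B) = 0.52 × (-4100) + 0.37 × 15800 + 0.06 × 16000 + 0.05 × (-1200) = -2132 + 5846 + 960 − 60 = 4614
EV(C) = 0.25 × 14900 + 0.125 × 16200 + 0.25 × 1100 + 0.375 × 8100 = 3725 + 2025 + 275 + 3037.5 = 9062.5
Overall = 0.05 × 5309.8 + 0.65 × 4614 + 0.3 × 9062.5 = 265.49 + 2999.1 + 2718.75 = 5983.34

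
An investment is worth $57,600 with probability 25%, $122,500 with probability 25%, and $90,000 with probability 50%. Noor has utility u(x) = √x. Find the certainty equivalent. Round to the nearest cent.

E[u] = 0.25·√57600 + 0.25·√122500 + 0.5·√90000 = 0.25·240 + 0.25·350 + 0.5·300 = 297.5
CE = (297.5)² = 88506.25

$88,506.25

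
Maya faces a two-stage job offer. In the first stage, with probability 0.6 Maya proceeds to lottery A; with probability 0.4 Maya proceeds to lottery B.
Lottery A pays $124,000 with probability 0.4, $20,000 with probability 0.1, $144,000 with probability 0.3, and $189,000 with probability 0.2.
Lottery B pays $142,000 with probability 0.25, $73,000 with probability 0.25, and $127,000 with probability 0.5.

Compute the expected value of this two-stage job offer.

$126,460

EV(A) = 0.4 × 124000 + 0.1 × 20000 + 0.3 × 144000 + 0.2 × 189000 = 49600 + 2000 + 43200 + 37800 = 132600
EV(B) = 0.25 × 142000 + 0.25 × 73000 + 0.5 × 127000 = 35500 + 18250 + 63500 = 117250
Overall = 0.6 × 132600 + 0.4 × 117250 = 79560 + 46900 = 126460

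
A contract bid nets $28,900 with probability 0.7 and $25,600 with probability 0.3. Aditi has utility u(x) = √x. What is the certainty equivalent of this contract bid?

E[u] = 0.7·√28900 + 0.3·√25600 = 0.7·170 + 0.3·160 = 167
CE = (167)² = 27889

$27,889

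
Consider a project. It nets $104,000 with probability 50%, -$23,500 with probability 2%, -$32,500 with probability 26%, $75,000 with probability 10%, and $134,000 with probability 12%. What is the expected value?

EV = 0.5 × 104000 + 0.02 × (-23500) + 0.26 × (-32500) + 0.1 × 75000 + 0.12 × 134000 = 52000 − 470 − 8450 + 7500 + 16080 = 66660

$66,660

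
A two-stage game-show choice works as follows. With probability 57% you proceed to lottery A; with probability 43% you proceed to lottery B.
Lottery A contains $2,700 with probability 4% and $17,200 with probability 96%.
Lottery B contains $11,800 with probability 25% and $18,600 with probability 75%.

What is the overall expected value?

$16,740.40

EV(A) = 0.04 × 2700 + 0.96 × 17200 = 108 + 16512 = 16620
EV(B) = 0.25 × 11800 + 0.75 × 18600 = 2950 + 13950 = 16900
Overall = 0.57 × 16620 + 0.43 × 16900 = 9473.4 + 7267 = 16740.4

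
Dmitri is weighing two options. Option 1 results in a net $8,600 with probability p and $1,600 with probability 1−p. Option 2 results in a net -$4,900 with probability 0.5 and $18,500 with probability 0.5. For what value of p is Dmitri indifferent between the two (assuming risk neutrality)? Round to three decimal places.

EV(Option 2) = 0.5 × (-4900) + 0.5 × 18500 = -2450 + 9250 = 6800
p·8600 + (1−p)·1600 = 6800
7000p + 1600 = 6800
p = (6800 − 1600) / 7000

p = 0.743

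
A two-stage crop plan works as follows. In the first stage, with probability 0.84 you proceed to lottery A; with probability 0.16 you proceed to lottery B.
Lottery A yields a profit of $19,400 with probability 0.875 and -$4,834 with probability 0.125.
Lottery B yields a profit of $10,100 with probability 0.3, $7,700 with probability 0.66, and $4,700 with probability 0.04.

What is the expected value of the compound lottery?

EV(A) = 0.875 × 19400 + 0.125 × (-4834) = 16975 − 604.25 = 16370.75
EV(B) = 0.3 × 10100 + 0.66 × 7700 + 0.04 × 4700 = 3030 + 5082 + 188 = 8300
Overall = 0.84 × 16370.75 + 0.16 × 8300 = 13751.43 + 1328 = 15079.43

$15,079.43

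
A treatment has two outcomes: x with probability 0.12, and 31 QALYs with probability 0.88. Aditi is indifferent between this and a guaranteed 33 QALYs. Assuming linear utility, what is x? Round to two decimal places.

0.12·x + 0.88·31 = 33
0.12·x = 33 − 27.28 = 5.72
x = 5.72 / 0.12 = 47.6667

x = 47.67 QALYs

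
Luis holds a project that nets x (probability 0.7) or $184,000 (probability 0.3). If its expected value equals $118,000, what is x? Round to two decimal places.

x = $89,714.29

0.7·x + 0.3·184000 = 118000
0.7·x = 118000 − 55200 = 62800
x = 62800 / 0.7 = 89714.2857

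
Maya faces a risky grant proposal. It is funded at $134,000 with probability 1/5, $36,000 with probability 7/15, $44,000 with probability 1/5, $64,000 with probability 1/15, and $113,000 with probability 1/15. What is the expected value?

$64,200

EV = 1/5 × 134000 + 7/15 × 36000 + 1/5 × 44000 + 1/15 × 64000 + 1/15 × 113000 = 26800 + 16800 + 8800 + 4266.6667 + 7533.3333 = 64200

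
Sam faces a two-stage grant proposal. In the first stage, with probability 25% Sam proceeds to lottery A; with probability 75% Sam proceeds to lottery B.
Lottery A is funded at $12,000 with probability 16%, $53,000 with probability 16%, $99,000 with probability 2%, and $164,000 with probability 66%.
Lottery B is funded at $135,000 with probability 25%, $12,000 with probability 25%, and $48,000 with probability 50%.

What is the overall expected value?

EV(A) = 0.16 × 12000 + 0.16 × 53000 + 0.02 × 99000 + 0.66 × 164000 = 1920 + 8480 + 1980 + 108240 = 120620
EV(B) = 0.25 × 135000 + 0.25 × 12000 + 0.5 × 48000 = 33750 + 3000 + 24000 = 60750
Overall = 0.25 × 120620 + 0.75 × 60750 = 30155 + 45562.5 = 75717.5

$75,717.50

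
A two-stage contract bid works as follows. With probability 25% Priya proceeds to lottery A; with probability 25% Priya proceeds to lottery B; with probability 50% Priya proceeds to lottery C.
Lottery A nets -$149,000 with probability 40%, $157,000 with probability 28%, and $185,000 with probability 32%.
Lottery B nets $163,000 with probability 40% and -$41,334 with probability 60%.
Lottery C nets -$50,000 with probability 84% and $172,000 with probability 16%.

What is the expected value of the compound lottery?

EV(A) = 0.4 × (-149000) + 0.28 × 157000 + 0.32 × 185000 = -59600 + 43960 + 59200 = 43560
EV(B) = 0.4 × 163000 + 0.6 × (-41334) = 65200 − 24800.4 = 40399.6
EV(C) = 0.84 × (-50000) + 0.16 × 172000 = -42000 + 27520 = -14480
Overall = 0.25 × 43560 + 0.25 × 40399.6 + 0.5 × (-14480) = 10890 + 10099.9 − 7240 = 13749.9

$13,749.90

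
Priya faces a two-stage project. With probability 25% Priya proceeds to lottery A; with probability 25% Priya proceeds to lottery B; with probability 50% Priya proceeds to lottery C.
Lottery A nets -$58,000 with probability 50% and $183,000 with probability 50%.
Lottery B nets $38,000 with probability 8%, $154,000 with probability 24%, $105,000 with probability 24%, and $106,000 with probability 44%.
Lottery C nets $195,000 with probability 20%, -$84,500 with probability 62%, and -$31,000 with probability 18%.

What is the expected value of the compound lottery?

$34,100

EV(A) = 0.5 × (-58000) + 0.5 × 183000 = -29000 + 91500 = 62500
EV(B) = 0.08 × 38000 + 0.24 × 154000 + 0.24 × 105000 + 0.44 × 106000 = 3040 + 36960 + 25200 + 46640 = 111840
EV(C) = 0.2 × 195000 + 0.62 × (-84500) + 0.18 × (-31000) = 39000 − 52390 − 5580 = -18970
Overall = 0.25 × 62500 + 0.25 × 111840 + 0.5 × (-18970) = 15625 + 27960 − 9485 = 34100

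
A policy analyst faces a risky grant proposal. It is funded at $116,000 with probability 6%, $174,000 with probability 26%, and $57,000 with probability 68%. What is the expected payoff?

EV = 0.06 × 116000 + 0.26 × 174000 + 0.68 × 57000 = 6960 + 45240 + 38760 = 90960

$90,960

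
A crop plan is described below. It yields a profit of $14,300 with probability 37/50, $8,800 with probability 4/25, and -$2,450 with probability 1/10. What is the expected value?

EV = 37/50 × 14300 + 4/25 × 8800 + 1/10 × (-2450) = 10582 + 1408 − 245 = 11745

$11,745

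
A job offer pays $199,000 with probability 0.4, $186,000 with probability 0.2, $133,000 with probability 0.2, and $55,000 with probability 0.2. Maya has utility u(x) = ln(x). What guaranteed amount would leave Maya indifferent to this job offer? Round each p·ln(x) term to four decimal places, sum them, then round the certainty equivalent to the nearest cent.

$140,042.33

E[u] = 0.4·ln(199000) + 0.2·ln(186000) + 0.2·ln(133000) + 0.2·ln(55000) = 4.8804 + 2.4267 + 2.3596 + 2.1830 = 11.8497
CE = e^11.8497 ≈ 140042.33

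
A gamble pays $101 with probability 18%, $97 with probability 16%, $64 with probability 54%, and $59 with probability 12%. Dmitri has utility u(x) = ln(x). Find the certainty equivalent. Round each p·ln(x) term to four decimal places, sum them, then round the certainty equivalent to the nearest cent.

$73.54

E[u] = 0.18·ln(101) + 0.16·ln(97) + 0.54·ln(64) + 0.12·ln(59) = 0.8307 + 0.7320 + 2.2458 + 0.4893 = 4.2978
CE = e^4.2978 ≈ 73.54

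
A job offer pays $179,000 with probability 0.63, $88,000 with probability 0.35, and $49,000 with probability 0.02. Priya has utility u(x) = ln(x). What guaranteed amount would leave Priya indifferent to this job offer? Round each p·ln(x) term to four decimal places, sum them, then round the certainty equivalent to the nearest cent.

$136,039.42

E[u] = 0.63·ln(179000) + 0.35·ln(88000) + 0.02·ln(49000) = 7.6199 + 3.9848 + 0.2160 = 11.8207
CE = e^11.8207 ≈ 136039.42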